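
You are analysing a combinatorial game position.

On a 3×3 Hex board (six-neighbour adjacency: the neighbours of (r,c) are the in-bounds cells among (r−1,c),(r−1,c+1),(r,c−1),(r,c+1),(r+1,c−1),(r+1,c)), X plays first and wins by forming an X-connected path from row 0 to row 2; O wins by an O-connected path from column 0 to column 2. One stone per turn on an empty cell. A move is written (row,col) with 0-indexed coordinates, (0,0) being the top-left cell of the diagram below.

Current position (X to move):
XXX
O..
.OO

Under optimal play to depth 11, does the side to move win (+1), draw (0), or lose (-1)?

ply 1, X at XXX/O../.OO | (1,1)=-1→XXX/OX./.OO*; (1,2)=-1→XXX/O.X/.OO; (2,0)=-1→XXX/O../XOO
ply 2, O at XXX/OX./.OO | (1,2)=-1→XXX/OXO/.OO; (2,0)=+1→XXX/OX./OOO*
ply 3: XXX/OX./OOO is terminal -1 (X); from XXX/O../.OO depth 11

value(XXX/O../.OO, X) = -1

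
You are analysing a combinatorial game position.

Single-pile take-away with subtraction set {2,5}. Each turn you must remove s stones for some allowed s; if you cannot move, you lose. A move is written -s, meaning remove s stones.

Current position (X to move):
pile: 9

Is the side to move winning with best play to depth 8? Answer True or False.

p1 X@[9]: -2[7]+1* -5[4]+1
p2 O@[7]: -2[5]-1* -5[2]-1
p3 X@[5]: -2[3]-1 -5[0]+1*
p4 O@[0] terminal -1; root [9] d8

X winning at [9]: True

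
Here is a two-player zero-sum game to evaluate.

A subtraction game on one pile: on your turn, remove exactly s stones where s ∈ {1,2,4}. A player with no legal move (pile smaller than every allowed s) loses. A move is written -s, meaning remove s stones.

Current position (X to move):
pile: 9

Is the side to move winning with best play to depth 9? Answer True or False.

X winning at [9]: False

p1 X@[9]: -1[8]-1* -2[7]-1 -4[5]-1
p2 O@[8]: -1[7]-1 -2[6]+1* -4[4]-1
p3 X@[6]: -1[5]-1* -2[4]-1 -4[2]-1
p4 O@[5]: -1[4]-1 -2[3]+1* -4[1]-1
p5 X@[3]: -1[2]-1* -2[1]-1
p6 O@[2]: -1[1]-1 -2[0]+1*
p7 X@[0] terminal -1; root [9] d9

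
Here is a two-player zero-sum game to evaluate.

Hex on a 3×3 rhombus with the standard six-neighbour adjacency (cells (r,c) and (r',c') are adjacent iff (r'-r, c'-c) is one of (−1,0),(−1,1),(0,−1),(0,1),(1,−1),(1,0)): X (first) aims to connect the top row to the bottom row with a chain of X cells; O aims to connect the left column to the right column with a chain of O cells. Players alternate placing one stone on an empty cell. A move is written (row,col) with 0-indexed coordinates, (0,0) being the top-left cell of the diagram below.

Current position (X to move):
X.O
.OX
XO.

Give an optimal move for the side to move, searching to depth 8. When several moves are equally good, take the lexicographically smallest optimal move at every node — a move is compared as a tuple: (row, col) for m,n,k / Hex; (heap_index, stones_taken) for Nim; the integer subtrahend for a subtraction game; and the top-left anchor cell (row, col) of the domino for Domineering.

[X.O/.OX/XO.] X move#1: (0,1):-1/XXO/.OX/XO., (1,0):+1/X.O/XOX/XO.*, (2,2):-1/X.O/.OX/XOX
[X.O/XOX/XO.] end (terminal -1, O#2); searched X.O/.OX/XO. to 8

X's best at [X.O/.OX/XO.]: (1,0)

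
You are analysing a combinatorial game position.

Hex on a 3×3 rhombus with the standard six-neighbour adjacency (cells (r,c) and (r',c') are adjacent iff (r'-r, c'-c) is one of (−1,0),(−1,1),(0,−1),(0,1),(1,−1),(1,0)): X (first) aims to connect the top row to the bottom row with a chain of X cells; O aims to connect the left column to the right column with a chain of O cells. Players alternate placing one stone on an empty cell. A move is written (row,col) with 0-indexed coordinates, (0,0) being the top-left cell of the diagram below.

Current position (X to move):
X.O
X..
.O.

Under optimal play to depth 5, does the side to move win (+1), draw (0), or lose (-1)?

[X.O/X../.O.] X move#1: (0,1):-1/XXO/X../.O., (1,1):-1/X.O/XX./.O., (1,2):-1/X.O/X.X/.O., (2,0):+1/X.O/X../XO.*, (2,2):-1/X.O/X../.OX
[X.O/X../XO.] end (terminal -1, O#2); searched X.O/X../.O. to 5

value(X.O/X../.O., X) = +1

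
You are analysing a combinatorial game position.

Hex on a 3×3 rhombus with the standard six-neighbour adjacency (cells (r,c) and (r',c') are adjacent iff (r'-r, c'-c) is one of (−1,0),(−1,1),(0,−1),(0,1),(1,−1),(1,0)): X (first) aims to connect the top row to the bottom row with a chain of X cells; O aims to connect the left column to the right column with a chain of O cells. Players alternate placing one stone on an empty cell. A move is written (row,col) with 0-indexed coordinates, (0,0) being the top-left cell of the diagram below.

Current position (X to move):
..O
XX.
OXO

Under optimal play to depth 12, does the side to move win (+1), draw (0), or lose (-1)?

[..O/XX./OXO] X move#1: (0,0):+1/X.O/XX./OXO*, (0,1):+1/.XO/XX./OXO, (1,2):+1/..O/XXX/OXO
[X.O/XX./OXO] end (terminal -1, O#2); searched ..O/XX./OXO to 12

value(..O/XX./OXO, X) = +1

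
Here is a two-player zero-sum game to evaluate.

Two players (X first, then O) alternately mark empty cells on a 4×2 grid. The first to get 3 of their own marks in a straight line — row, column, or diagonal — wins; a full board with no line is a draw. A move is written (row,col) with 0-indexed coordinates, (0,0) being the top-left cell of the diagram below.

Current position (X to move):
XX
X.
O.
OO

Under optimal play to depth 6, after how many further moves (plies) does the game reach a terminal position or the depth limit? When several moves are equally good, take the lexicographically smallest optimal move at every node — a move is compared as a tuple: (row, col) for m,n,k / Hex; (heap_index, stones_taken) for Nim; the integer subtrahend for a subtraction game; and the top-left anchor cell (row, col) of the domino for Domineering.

ply 1, X at XX/X./O./OO | (1,1)=+0→XX/XX/O./OO*; (2,1)=+0→XX/X./OX/OO
ply 2, O at XX/XX/O./OO | (2,1)=+0→XX/XX/OO/OO*
ply 3: XX/XX/OO/OO is terminal +0 (X); from XX/X./O./OO depth 6

PV length from [XX/X./O./OO]: 2 plies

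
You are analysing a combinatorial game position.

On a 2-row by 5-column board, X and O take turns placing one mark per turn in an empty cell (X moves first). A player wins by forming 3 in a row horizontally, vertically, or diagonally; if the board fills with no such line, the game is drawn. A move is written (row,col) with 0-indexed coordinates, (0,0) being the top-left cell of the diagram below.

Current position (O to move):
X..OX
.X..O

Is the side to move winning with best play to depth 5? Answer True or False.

p1 O@[X..OX/.X..O]: (0,1)[XO.OX/.X..O]+0* (0,2)[X.OOX/.X..O]+0 (1,0)[X..OX/OX..O]+0 (1,2)[X..OX/.XO.O]+0 (1,3)[X..OX/.X.OO]+0
p2 X@[XO.OX/.X..O]: (0,2)[XOXOX/.X..O]+0* (1,0)[XO.OX/XX..O]-1 (1,2)[XO.OX/.XX.O]-1 (1,3)[XO.OX/.X.XO]-1
p3 O@[XOXOX/.X..O]: (1,0)[XOXOX/OX..O]+0* (1,2)[XOXOX/.XO.O]+0 (1,3)[XOXOX/.X.OO]+0
p4 X@[XOXOX/OX..O]: (1,2)[XOXOX/OXX.O]+0* (1,3)[XOXOX/OX.XO]+0
p5 O@[XOXOX/OXX.O]: (1,3)[XOXOX/OXXOO]+0*
p6 X@[XOXOX/OXXOO] terminal +0; root [X..OX/.X..O] d5

O winning at [X..OX/.X..O]: False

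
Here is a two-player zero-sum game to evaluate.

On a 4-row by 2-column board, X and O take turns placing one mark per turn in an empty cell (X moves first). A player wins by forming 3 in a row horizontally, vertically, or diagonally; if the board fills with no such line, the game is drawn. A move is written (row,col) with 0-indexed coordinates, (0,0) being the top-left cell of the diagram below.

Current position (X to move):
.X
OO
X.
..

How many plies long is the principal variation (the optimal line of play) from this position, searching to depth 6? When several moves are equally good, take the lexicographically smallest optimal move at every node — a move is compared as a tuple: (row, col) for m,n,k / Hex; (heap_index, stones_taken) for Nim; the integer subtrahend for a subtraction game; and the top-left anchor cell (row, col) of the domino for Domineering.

ply 1, X at .X/OO/X./.. | (0,0)=+0→XX/OO/X./..*; (2,1)=+0→.X/OO/XX/..; (3,0)=+0→.X/OO/X./X.; (3,1)=+0→.X/OO/X./.X
ply 2, O at XX/OO/X./.. | (2,1)=+0→XX/OO/XO/..*; (3,0)=+0→XX/OO/X./O.; (3,1)=+0→XX/OO/X./.O
ply 3, X at XX/OO/XO/.. | (3,0)=-1→XX/OO/XO/X.; (3,1)=+0→XX/OO/XO/.X*
ply 4, O at XX/OO/XO/.X | (3,0)=+0→XX/OO/XO/OX*
ply 5: XX/OO/XO/OX is terminal +0 (X); from .X/OO/X./.. depth 6

PV length from [.X/OO/X./..]: 4 plies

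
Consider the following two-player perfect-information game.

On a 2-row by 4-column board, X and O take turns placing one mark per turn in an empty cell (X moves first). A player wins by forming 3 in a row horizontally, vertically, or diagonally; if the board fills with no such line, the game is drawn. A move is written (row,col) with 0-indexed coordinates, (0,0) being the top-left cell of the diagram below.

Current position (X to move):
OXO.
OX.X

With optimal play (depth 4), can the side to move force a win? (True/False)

X winning at [OXO./OX.X]: True

[OXO./OX.X] X move#1: (0,3):+0/OXOX/OX.X, (1,2):+1/OXO./OXXX*
[OXO./OXXX] end (terminal -1, O#2); searched OXO./OX.X to 4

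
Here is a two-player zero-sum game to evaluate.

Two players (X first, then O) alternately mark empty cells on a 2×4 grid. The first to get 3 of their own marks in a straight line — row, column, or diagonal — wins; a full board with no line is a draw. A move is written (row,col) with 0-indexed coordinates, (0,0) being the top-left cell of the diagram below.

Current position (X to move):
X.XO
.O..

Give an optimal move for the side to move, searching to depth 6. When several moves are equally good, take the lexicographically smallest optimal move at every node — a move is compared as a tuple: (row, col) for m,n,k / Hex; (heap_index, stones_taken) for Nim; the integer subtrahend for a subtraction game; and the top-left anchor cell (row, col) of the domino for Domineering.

ply 1, X at X.XO/.O.. | (0,1)=+1→XXXO/.O..*; (1,0)=+0→X.XO/XO..; (1,2)=+0→X.XO/.OX.; (1,3)=+0→X.XO/.O.X
ply 2: XXXO/.O.. is terminal -1 (O); from X.XO/.O.. depth 6

X's best at [X.XO/.O..]: (0,1)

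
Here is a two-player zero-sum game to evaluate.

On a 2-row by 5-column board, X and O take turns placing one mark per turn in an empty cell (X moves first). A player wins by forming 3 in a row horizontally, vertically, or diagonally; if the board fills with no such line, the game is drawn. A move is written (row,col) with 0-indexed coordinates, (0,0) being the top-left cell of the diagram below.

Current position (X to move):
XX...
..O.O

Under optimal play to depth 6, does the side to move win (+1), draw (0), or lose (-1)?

value(XX.../..O.O, X) = +1

ply 1, X at XX.../..O.O | (0,2)=+1→XXX../..O.O*; (0,3)=-1→XX.X./..O.O; (0,4)=-1→XX..X/..O.O; (1,0)=-1→XX.../X.O.O; (1,1)=-1→XX.../.XO.O; (1,3)=+0→XX.../..OXO
ply 2: XXX../..O.O is terminal -1 (O); from XX.../..O.O depth 6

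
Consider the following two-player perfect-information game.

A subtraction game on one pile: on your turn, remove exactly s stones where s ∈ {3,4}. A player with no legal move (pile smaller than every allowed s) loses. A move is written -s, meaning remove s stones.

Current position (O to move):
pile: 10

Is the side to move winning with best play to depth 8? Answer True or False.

p1 O@[10]: -3[7]+1* -4[6]-1
p2 X@[7]: -3[4]-1* -4[3]-1
p3 O@[4]: -3[1]+1* -4[0]+1
p4 X@[1] terminal -1; root [10] d8

O winning at [10]: True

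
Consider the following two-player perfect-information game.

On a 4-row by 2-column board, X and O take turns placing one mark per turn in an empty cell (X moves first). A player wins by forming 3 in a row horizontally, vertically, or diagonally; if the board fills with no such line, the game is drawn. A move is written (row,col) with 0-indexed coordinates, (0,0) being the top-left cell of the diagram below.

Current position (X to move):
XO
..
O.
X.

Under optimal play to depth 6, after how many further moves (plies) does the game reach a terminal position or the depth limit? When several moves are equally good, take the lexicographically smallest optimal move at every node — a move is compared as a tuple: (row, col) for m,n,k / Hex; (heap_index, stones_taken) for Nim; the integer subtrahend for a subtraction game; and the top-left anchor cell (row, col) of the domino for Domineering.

PV length from [XO/../O./X.]: 4 plies

[XO/../O./X.] X move#1: (1,0):+0/XO/X./O./X.*, (1,1):+0/XO/.X/O./X., (2,1):+0/XO/../OX/X., (3,1):+0/XO/../O./XX
[XO/X./O./X.] O move#2: (1,1):+0/XO/XO/O./X.*, (2,1):+0/XO/X./OO/X., (3,1):+0/XO/X./O./XO
[XO/XO/O./X.] X move#3: (2,1):+0/XO/XO/OX/X.*, (3,1):-1/XO/XO/O./XX
[XO/XO/OX/X.] O move#4: (3,1):+0/XO/XO/OX/XO*
[XO/XO/OX/XO] end (terminal +0, X#5); searched XO/../O./X. to 6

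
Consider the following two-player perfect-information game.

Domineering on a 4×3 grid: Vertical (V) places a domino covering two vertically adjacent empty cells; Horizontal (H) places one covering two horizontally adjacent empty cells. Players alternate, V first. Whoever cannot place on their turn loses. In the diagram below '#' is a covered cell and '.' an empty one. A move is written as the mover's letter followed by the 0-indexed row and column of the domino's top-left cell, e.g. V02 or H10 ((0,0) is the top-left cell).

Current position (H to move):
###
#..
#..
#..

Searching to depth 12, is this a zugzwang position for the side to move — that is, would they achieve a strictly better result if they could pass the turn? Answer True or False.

zugzwang(###/#../#../#.., H) = False

[###/#../#../#..] H move#1: H11:-1/###/###/#../#.., H21:+1/###/#../###/#..*, H31:-1/###/#../#../###
[###/#../###/#..] end (terminal -1, V#2); searched ###/#../#../#.. to 12
pass branch (V moves first from the same position):
  | [###/#../#../#..] V move#1: V11:+1/###/##./##./#..*, V12:+1/###/#.#/#.#/#.., V21:+1/###/#../##./##., V22:+1/###/#../#.#/#.#
  | [###/##./##./#..] H move#2: H31:-1/###/##./##./###*
  | [###/##./##./###] V move#3: V12:+1/###/###/###/###*
  | [###/###/###/###] end (terminal -1, H#4); searched ###/#../#../#.. to 12
H moving scores +1; H passing scores -1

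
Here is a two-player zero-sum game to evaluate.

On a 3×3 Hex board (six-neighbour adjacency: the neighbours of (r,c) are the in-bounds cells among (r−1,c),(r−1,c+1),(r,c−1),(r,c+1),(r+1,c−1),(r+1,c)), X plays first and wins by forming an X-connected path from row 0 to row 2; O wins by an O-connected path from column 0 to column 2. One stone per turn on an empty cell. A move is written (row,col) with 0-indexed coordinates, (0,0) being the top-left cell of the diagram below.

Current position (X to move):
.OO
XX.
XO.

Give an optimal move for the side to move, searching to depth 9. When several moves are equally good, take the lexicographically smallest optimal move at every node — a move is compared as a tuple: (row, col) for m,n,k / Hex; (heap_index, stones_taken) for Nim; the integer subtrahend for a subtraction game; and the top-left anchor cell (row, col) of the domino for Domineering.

p1 X@[.OO/XX./XO.]: (0,0)[XOO/XX./XO.]+1* (1,2)[.OO/XXX/XO.]-1 (2,2)[.OO/XX./XOX]-1
p2 O@[XOO/XX./XO.] terminal -1; root [.OO/XX./XO.] d9

X's best at [.OO/XX./XO.]: (0,0)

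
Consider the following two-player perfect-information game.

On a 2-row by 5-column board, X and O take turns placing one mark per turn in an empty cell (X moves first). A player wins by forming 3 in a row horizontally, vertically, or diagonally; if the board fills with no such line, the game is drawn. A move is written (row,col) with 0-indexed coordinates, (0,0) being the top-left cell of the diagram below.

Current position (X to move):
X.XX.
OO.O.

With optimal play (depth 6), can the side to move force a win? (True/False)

X winning at [X.XX./OO.O.]: True

ply 1, X at X.XX./OO.O. | (0,1)=+1→XXXX./OO.O.*; (0,4)=+1→X.XXX/OO.O.; (1,2)=+1→X.XX./OOXO.; (1,4)=-1→X.XX./OO.OX
ply 2: XXXX./OO.O. is terminal -1 (O); from X.XX./OO.O. depth 6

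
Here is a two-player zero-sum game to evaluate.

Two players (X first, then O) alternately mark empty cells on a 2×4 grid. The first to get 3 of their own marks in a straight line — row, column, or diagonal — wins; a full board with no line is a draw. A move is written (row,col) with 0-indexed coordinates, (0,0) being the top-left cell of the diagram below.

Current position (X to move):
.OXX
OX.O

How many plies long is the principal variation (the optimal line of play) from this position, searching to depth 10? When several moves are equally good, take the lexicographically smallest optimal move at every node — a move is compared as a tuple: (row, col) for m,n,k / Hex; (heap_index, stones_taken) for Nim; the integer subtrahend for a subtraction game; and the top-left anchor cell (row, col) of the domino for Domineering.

PV length from [.OXX/OX.O]: 2 plies

ply 1, X at .OXX/OX.O | (0,0)=+0→XOXX/OX.O*; (1,2)=+0→.OXX/OXXO
ply 2, O at XOXX/OX.O | (1,2)=+0→XOXX/OXOO*
ply 3: XOXX/OXOO is terminal +0 (X); from .OXX/OX.O depth 10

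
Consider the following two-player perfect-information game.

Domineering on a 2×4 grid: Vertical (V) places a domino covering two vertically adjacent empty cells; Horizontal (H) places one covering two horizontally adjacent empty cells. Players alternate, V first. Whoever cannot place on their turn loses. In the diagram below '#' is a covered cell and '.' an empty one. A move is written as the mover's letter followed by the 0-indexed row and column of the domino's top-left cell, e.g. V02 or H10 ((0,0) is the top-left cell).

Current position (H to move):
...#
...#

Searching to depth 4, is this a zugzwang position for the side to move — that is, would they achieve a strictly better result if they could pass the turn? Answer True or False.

zugzwang(...#/...#, H) = False

[...#/...#] H move#1: H00:+1/##.#/...#*, H01:+1/.###/...#, H10:+1/...#/##.#, H11:+1/...#/.###
[##.#/...#] V move#2: V02:-1/####/..##*
[####/..##] H move#3: H10:+1/####/####*
[####/####] end (terminal -1, V#4); searched ...#/...# to 4
if H skipped the turn, V would face:
~ [...#/...#] V move#1: V00:-1/#..#/#..#, V01:+1/.#.#/.#.#*, V02:-1/..##/..##
~ [.#.#/.#.#] end (terminal -1, H#2); searched ...#/...# to 4
compare (H): move=+1 vs pass=-1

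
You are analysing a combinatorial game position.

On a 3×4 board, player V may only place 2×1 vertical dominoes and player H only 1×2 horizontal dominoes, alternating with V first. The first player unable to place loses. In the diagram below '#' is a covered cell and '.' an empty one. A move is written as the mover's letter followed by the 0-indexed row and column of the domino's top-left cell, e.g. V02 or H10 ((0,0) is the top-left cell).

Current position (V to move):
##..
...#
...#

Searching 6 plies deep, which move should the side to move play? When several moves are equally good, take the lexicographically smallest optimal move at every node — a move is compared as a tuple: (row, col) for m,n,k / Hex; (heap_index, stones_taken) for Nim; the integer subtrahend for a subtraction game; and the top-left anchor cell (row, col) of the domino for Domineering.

V's best at [##../...#/...#]: V11

p1 V@[##../...#/...#]: V02[###./..##/...#]-1 V10[##../#..#/#..#]-1 V11[##../.#.#/.#.#]+1* V12[##../..##/..##]-1
p2 H@[##../.#.#/.#.#]: H02[####/.#.#/.#.#]-1*
p3 V@[####/.#.#/.#.#]: V10[####/##.#/##.#]+1* V12[####/.###/.###]+1
p4 H@[####/##.#/##.#] terminal -1; root [##../...#/...#] d6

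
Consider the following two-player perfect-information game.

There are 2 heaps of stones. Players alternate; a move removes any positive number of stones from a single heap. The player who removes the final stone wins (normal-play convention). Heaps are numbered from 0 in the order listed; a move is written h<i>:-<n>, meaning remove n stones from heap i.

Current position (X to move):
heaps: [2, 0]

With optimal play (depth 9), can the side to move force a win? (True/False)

ply 1, X at (2,0) | h0:-1=-1→(1,0); h0:-2=+1→(0,0)*
ply 2: (0,0) is terminal -1 (O); from (2,0) depth 9

X winning at [(2,0)]: True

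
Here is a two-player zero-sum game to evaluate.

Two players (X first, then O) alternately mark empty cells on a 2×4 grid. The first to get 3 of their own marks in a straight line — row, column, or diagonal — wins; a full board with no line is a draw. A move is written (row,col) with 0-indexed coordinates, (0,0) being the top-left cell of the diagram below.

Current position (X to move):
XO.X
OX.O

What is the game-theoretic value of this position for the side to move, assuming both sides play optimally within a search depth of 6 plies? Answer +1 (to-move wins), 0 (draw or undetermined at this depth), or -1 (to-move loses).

[XO.X/OX.O] X move#1: (0,2):+0/XOXX/OX.O*, (1,2):+0/XO.X/OXXO
[XOXX/OX.O] O move#2: (1,2):+0/XOXX/OXOO*
[XOXX/OXOO] end (terminal +0, X#3); searched XO.X/OX.O to 6

value(XO.X/OX.O, X) = 0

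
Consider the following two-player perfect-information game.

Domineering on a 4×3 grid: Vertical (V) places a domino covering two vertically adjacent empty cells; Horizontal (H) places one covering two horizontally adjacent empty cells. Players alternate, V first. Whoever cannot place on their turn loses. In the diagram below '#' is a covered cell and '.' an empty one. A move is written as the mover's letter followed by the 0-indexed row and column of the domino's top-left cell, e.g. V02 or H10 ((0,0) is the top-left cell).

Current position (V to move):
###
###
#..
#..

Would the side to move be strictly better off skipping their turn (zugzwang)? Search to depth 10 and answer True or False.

zugzwang(###/###/#../#.., V) = False

p1 V@[###/###/#../#..]: V21[###/###/##./##.]+1* V22[###/###/#.#/#.#]+1
p2 H@[###/###/##./##.] terminal -1; root [###/###/#../#..] d10
if V skipped the turn, H would face:
~ p1 H@[###/###/#../#..]: H21[###/###/###/#..]+1* H31[###/###/#../###]+1
~ p2 V@[###/###/###/#..] terminal -1; root [###/###/#../#..] d10
compare (V): move=+1 vs pass=-1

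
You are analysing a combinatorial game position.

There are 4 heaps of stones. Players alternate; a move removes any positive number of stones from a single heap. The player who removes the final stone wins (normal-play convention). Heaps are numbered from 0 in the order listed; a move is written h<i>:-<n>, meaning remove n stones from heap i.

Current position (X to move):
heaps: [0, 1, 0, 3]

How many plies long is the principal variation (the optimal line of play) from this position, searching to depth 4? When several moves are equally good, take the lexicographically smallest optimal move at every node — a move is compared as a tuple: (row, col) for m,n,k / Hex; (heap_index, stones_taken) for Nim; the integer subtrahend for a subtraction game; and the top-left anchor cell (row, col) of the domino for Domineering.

PV length from [(0,1,0,3)]: 3 plies

ply 1, X at (0,1,0,3) | h1:-1=-1→(0,0,0,3); h3:-1=-1→(0,1,0,2); h3:-2=+1→(0,1,0,1)*; h3:-3=-1→(0,1,0,0)
ply 2, O at (0,1,0,1) | h1:-1=-1→(0,0,0,1)*; h3:-1=-1→(0,1,0,0)
ply 3, X at (0,0,0,1) | h3:-1=+1→(0,0,0,0)*
ply 4: (0,0,0,0) is terminal -1 (O); from (0,1,0,3) depth 4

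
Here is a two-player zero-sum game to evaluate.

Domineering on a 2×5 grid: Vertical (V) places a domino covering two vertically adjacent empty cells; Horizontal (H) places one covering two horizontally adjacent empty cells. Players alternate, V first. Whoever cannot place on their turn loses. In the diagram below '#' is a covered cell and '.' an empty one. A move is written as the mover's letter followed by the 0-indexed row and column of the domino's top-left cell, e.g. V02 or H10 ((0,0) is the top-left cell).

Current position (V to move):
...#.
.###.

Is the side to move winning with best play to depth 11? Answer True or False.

p1 V@[...#./.###.]: V00[#..#./####.]+1* V04[...##/.####]-1
p2 H@[#..#./####.]: H01[####./####.]-1*
p3 V@[####./####.]: V04[#####/#####]+1*
p4 H@[#####/#####] terminal -1; root [...#./.###.] d11

V winning at [...#./.###.]: True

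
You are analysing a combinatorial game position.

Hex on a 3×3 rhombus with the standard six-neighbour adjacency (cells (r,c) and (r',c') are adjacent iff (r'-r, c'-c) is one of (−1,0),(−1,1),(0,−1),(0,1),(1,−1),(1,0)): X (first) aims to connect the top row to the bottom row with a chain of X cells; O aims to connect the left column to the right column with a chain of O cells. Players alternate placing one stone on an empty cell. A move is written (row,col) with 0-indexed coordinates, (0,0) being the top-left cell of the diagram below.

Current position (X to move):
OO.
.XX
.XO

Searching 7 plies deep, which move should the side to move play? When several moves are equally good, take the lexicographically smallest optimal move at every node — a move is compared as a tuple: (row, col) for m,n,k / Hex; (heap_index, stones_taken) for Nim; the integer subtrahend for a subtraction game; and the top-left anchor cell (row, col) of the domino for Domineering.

X's best at [OO./.XX/.XO]: (0,2)

ply 1, X at OO./.XX/.XO | (0,2)=+1→OOX/.XX/.XO*; (1,0)=-1→OO./XXX/.XO; (2,0)=-1→OO./.XX/XXO
ply 2: OOX/.XX/.XO is terminal -1 (O); from OO./.XX/.XO depth 7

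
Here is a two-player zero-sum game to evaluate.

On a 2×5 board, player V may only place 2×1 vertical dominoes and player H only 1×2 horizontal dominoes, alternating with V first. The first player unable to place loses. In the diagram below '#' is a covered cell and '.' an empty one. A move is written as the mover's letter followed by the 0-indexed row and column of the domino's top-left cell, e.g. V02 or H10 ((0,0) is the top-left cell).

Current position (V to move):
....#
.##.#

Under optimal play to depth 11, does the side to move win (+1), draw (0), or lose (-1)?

value(....#/.##.#, V) = -1

[....#/.##.#] V move#1: V00:-1/#...#/###.#*, V03:-1/...##/.####
[#...#/###.#] H move#2: H01:-1/###.#/###.#, H02:+1/#.###/###.#*
[#.###/###.#] end (terminal -1, V#3); searched ....#/.##.# to 11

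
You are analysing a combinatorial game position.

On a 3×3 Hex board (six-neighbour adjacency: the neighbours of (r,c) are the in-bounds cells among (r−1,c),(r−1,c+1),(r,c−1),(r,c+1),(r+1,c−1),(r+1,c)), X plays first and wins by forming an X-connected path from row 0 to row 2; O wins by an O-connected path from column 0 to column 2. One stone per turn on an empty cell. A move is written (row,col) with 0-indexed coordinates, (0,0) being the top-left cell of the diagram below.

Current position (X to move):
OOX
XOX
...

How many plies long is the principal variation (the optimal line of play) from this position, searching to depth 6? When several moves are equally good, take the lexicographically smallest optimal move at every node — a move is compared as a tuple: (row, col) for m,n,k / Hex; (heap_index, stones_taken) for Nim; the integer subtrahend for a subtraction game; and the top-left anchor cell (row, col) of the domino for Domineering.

PV length from [OOX/XOX/...]: 3 plies

ply 1, X at OOX/XOX/... | (2,0)=+1→OOX/XOX/X..*; (2,1)=+1→OOX/XOX/.X.; (2,2)=+1→OOX/XOX/..X
ply 2, O at OOX/XOX/X.. | (2,1)=-1→OOX/XOX/XO.*; (2,2)=-1→OOX/XOX/X.O
ply 3, X at OOX/XOX/XO. | (2,2)=+1→OOX/XOX/XOX*
ply 4: OOX/XOX/XOX is terminal -1 (O); from OOX/XOX/... depth 6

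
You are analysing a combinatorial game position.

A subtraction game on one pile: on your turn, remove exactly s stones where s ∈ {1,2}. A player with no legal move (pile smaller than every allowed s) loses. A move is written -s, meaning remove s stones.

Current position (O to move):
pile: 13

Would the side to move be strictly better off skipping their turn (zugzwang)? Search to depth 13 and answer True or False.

p1 O@[13]: -1[12]+1* -2[11]-1
p2 X@[12]: -1[11]-1* -2[10]-1
p3 O@[11]: -1[10]-1 -2[9]+1*
p4 X@[9]: -1[8]-1* -2[7]-1
p5 O@[8]: -1[7]-1 -2[6]+1*
p6 X@[6]: -1[5]-1* -2[4]-1
p7 O@[5]: -1[4]-1 -2[3]+1*
p8 X@[3]: -1[2]-1* -2[1]-1
p9 O@[2]: -1[1]-1 -2[0]+1*
p10 X@[0] terminal -1; root [13] d13
suppose O passes — search the same position with X to move:
pass> p1 X@[13]: -1[12]+1* -2[11]-1
pass> p2 O@[12]: -1[11]-1* -2[10]-1
pass> p3 X@[11]: -1[10]-1 -2[9]+1*
pass> p4 O@[9]: -1[8]-1* -2[7]-1
pass> p5 X@[8]: -1[7]-1 -2[6]+1*
pass> p6 O@[6]: -1[5]-1* -2[4]-1
pass> p7 X@[5]: -1[4]-1 -2[3]+1*
pass> p8 O@[3]: -1[2]-1* -2[1]-1
pass> p9 X@[2]: -1[1]-1 -2[0]+1*
pass> p10 O@[0] terminal -1; root [13] d13
for O: play +1, pass -1

zugzwang(13, O) = False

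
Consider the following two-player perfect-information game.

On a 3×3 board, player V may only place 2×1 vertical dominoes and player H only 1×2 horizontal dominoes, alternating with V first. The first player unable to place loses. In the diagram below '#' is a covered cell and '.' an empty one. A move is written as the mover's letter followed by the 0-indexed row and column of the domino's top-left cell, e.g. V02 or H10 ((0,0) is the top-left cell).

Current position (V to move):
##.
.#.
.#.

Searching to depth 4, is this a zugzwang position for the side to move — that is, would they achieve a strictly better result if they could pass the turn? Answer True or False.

zugzwang(##./.#./.#., V) = False

[##./.#./.#.] V move#1: V02:+1/###/.##/.#.*, V10:+1/##./##./##., V12:+1/##./.##/.##
[###/.##/.#.] end (terminal -1, H#2); searched ##./.#./.#. to 4
if V skipped the turn, H would face:
~ [##./.#./.#.] end (terminal -1, H#1); searched ##./.#./.#. to 4
compare (V): move=+1 vs pass=+1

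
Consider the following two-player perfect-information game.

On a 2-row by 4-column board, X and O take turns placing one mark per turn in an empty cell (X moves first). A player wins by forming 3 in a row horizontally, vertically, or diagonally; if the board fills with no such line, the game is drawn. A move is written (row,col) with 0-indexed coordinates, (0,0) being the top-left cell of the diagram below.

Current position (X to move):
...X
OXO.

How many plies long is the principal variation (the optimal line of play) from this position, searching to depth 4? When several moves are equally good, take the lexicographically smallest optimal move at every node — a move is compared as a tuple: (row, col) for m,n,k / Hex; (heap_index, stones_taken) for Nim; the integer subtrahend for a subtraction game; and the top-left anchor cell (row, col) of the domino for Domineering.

ply 1, X at ...X/OXO. | (0,0)=+0→X..X/OXO.*; (0,1)=+0→.X.X/OXO.; (0,2)=+0→..XX/OXO.; (1,3)=+0→...X/OXOX
ply 2, O at X..X/OXO. | (0,1)=+0→XO.X/OXO.*; (0,2)=+0→X.OX/OXO.; (1,3)=+0→X..X/OXOO
ply 3, X at XO.X/OXO. | (0,2)=+0→XOXX/OXO.*; (1,3)=+0→XO.X/OXOX
ply 4, O at XOXX/OXO. | (1,3)=+0→XOXX/OXOO*
ply 5: XOXX/OXOO is terminal +0 (X); from ...X/OXO. depth 4

PV length from [...X/OXO.]: 4 plies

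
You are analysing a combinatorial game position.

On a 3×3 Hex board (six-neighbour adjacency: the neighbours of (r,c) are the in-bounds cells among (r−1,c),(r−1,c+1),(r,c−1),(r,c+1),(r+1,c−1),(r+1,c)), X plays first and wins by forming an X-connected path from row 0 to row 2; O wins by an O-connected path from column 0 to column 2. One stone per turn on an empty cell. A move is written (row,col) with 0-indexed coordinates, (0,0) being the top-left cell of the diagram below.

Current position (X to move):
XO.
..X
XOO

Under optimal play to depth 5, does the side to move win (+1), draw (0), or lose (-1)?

value(XO./..X/XOO, X) = +1

ply 1, X at XO./..X/XOO | (0,2)=+1→XOX/..X/XOO*; (1,0)=+1→XO./X.X/XOO; (1,1)=+1→XO./.XX/XOO
ply 2, O at XOX/..X/XOO | (1,0)=-1→XOX/O.X/XOO*; (1,1)=-1→XOX/.OX/XOO
ply 3, X at XOX/O.X/XOO | (1,1)=+1→XOX/OXX/XOO*
ply 4: XOX/OXX/XOO is terminal -1 (O); from XO./..X/XOO depth 5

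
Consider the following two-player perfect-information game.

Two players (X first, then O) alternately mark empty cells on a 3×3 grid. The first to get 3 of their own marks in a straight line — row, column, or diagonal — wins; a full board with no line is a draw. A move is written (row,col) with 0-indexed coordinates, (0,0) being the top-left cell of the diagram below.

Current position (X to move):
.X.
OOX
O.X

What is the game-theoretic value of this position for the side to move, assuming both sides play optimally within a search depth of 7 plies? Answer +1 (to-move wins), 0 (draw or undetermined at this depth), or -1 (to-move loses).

value(.X./OOX/O.X, X) = +1

ply 1, X at .X./OOX/O.X | (0,0)=-1→XX./OOX/O.X; (0,2)=+1→.XX/OOX/O.X*; (2,1)=-1→.X./OOX/OXX
ply 2: .XX/OOX/O.X is terminal -1 (O); from .X./OOX/O.X depth 7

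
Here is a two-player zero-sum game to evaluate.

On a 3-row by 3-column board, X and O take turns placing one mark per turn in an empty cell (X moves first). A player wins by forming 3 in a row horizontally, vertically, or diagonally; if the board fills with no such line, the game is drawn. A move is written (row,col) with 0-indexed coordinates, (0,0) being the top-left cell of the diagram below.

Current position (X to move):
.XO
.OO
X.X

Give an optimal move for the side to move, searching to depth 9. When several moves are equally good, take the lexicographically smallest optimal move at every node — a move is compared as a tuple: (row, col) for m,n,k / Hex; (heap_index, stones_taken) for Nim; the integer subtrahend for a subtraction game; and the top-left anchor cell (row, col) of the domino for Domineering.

X's best at [.XO/.OO/X.X]: (1,0)

[.XO/.OO/X.X] X move#1: (0,0):-1/XXO/.OO/X.X, (1,0):+1/.XO/XOO/X.X*, (2,1):+1/.XO/.OO/XXX
[.XO/XOO/X.X] O move#2: (0,0):-1/OXO/XOO/X.X*, (2,1):-1/.XO/XOO/XOX
[OXO/XOO/X.X] X move#3: (2,1):+1/OXO/XOO/XXX*
[OXO/XOO/XXX] end (terminal -1, O#4); searched .XO/.OO/X.X to 9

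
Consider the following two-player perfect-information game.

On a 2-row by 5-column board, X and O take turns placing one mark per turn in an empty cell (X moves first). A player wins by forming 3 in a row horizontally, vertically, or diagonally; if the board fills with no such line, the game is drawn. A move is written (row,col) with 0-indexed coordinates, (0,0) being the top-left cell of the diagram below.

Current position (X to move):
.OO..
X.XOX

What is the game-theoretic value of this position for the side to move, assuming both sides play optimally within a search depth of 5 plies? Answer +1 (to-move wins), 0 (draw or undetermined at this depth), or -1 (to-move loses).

[.OO../X.XOX] X move#1: (0,0):-1/XOO../X.XOX, (0,3):-1/.OOX./X.XOX, (0,4):-1/.OO.X/X.XOX, (1,1):+1/.OO../XXXOX*
[.OO../XXXOX] end (terminal -1, O#2); searched .OO../X.XOX to 5

value(.OO../X.XOX, X) = +1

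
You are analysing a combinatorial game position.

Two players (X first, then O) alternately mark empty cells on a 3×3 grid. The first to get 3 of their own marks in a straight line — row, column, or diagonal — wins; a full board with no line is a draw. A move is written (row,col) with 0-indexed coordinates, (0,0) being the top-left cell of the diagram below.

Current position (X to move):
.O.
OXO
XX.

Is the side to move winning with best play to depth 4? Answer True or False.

ply 1, X at .O./OXO/XX. | (0,0)=+1→XO./OXO/XX.*; (0,2)=+1→.OX/OXO/XX.; (2,2)=+1→.O./OXO/XXX
ply 2, O at XO./OXO/XX. | (0,2)=-1→XOO/OXO/XX.*; (2,2)=-1→XO./OXO/XXO
ply 3, X at XOO/OXO/XX. | (2,2)=+1→XOO/OXO/XXX*
ply 4: XOO/OXO/XXX is terminal -1 (O); from .O./OXO/XX. depth 4

X winning at [.O./OXO/XX.]: True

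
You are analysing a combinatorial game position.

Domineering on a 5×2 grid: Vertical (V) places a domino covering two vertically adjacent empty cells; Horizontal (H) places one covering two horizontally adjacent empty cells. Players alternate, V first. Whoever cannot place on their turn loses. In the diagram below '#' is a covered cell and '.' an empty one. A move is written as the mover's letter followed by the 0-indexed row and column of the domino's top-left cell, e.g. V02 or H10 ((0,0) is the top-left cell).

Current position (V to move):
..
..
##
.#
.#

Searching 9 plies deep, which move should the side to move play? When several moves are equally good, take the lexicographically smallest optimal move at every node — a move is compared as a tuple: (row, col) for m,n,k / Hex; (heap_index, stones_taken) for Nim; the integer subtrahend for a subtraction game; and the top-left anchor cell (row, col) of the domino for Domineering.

V's best at [../../##/.#/.#]: V00

p1 V@[../../##/.#/.#]: V00[#./#./##/.#/.#]+1* V01[.#/.#/##/.#/.#]+1 V30[../../##/##/##]-1
p2 H@[#./#./##/.#/.#] terminal -1; root [../../##/.#/.#] d9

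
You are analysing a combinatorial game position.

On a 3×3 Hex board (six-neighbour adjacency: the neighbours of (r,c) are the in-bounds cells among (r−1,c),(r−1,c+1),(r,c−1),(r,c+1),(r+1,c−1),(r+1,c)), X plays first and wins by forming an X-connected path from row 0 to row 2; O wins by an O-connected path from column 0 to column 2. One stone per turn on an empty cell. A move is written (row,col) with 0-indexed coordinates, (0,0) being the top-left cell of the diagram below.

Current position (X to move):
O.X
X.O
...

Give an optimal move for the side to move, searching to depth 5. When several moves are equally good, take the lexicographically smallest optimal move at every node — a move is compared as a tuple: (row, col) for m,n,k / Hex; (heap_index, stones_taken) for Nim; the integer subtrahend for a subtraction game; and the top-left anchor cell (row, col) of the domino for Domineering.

[O.X/X.O/...] X move#1: (0,1):-1/OXX/X.O/..., (1,1):+1/O.X/XXO/...*, (2,0):+1/O.X/X.O/X.., (2,1):-1/O.X/X.O/.X., (2,2):-1/O.X/X.O/..X
[O.X/XXO/...] O move#2: (0,1):-1/OOX/XXO/...*, (2,0):-1/O.X/XXO/O.., (2,1):-1/O.X/XXO/.O., (2,2):-1/O.X/XXO/..O
[OOX/XXO/...] X move#3: (2,0):+1/OOX/XXO/X..*, (2,1):+1/OOX/XXO/.X., (2,2):+1/OOX/XXO/..X
[OOX/XXO/X..] end (terminal -1, O#4); searched O.X/X.O/... to 5

X's best at [O.X/X.O/...]: (1,1)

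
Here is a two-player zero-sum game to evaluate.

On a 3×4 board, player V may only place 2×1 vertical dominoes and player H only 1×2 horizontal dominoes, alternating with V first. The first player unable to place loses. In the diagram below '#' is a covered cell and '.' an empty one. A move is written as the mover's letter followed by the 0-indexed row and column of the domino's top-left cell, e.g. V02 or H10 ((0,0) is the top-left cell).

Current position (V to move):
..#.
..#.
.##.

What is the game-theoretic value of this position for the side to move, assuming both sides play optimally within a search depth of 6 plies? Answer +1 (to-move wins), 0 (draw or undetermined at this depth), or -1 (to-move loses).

ply 1, V at ..#./..#./.##. | V00=+1→#.#./#.#./.##.*; V01=+1→.##./.##./.##.; V03=-1→..##/..##/.##.; V10=+1→..#./#.#./###.; V13=-1→..#./..##/.###
ply 2: #.#./#.#./.##. is terminal -1 (H); from ..#./..#./.##. depth 6

value(..#./..#./.##., V) = +1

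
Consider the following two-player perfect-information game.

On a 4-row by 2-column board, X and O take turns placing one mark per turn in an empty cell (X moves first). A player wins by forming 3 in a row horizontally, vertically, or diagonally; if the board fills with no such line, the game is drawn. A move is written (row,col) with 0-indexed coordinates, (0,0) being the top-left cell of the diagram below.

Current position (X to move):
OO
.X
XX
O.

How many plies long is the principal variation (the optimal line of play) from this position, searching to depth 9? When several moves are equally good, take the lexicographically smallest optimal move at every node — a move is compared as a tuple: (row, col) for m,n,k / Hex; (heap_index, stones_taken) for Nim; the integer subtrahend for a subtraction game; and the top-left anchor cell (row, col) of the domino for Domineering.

[OO/.X/XX/O.] X move#1: (1,0):+0/OO/XX/XX/O., (3,1):+1/OO/.X/XX/OX*
[OO/.X/XX/OX] end (terminal -1, O#2); searched OO/.X/XX/O. to 9

PV length from [OO/.X/XX/O.]: 1 ply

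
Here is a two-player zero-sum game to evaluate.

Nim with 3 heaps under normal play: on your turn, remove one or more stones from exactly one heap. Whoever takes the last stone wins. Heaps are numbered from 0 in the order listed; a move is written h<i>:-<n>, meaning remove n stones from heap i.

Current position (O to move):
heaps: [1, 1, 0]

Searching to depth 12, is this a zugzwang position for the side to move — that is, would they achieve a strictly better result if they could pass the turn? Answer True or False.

zugzwang((1,1,0), O) = True

ply 1, O at (1,1,0) | h0:-1=-1→(0,1,0)*; h1:-1=-1→(1,0,0)
ply 2, X at (0,1,0) | h1:-1=+1→(0,0,0)*
ply 3: (0,0,0) is terminal -1 (O); from (1,1,0) depth 12
pass branch (X moves first from the same position):
  | ply 1, X at (1,1,0) | h0:-1=-1→(0,1,0)*; h1:-1=-1→(1,0,0)
  | ply 2, O at (0,1,0) | h1:-1=+1→(0,0,0)*
  | ply 3: (0,0,0) is terminal -1 (X); from (1,1,0) depth 12
O moving scores -1; O passing scores +1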